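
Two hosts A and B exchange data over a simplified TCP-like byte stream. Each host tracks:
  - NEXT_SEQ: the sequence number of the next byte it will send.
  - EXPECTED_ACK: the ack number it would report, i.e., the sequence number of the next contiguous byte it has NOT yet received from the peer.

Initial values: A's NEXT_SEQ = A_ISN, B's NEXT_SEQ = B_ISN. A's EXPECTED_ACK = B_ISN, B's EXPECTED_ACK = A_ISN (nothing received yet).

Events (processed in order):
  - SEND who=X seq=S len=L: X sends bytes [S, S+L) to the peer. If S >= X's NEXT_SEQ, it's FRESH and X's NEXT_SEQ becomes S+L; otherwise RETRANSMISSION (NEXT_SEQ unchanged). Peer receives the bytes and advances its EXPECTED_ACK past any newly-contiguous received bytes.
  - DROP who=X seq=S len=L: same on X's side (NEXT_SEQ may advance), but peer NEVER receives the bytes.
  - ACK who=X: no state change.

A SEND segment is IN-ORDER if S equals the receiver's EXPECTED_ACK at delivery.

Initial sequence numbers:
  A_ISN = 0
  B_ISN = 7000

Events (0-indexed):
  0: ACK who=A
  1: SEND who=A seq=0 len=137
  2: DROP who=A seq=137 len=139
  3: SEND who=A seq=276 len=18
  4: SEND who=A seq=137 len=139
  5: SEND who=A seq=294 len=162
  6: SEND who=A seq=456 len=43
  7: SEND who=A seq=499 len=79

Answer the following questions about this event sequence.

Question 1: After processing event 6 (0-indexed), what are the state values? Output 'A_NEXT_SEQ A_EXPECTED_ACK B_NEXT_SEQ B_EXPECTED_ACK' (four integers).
After event 0: A_seq=0 A_ack=7000 B_seq=7000 B_ack=0
After event 1: A_seq=137 A_ack=7000 B_seq=7000 B_ack=137
After event 2: A_seq=276 A_ack=7000 B_seq=7000 B_ack=137
After event 3: A_seq=294 A_ack=7000 B_seq=7000 B_ack=137
After event 4: A_seq=294 A_ack=7000 B_seq=7000 B_ack=294
After event 5: A_seq=456 A_ack=7000 B_seq=7000 B_ack=456
After event 6: A_seq=499 A_ack=7000 B_seq=7000 B_ack=499

499 7000 7000 499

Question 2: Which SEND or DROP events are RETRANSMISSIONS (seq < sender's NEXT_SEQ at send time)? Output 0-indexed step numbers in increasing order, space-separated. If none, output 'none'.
Step 1: SEND seq=0 -> fresh
Step 2: DROP seq=137 -> fresh
Step 3: SEND seq=276 -> fresh
Step 4: SEND seq=137 -> retransmit
Step 5: SEND seq=294 -> fresh
Step 6: SEND seq=456 -> fresh
Step 7: SEND seq=499 -> fresh

Answer: 4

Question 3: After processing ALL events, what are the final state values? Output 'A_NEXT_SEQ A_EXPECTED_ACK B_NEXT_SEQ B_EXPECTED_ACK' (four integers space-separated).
After event 0: A_seq=0 A_ack=7000 B_seq=7000 B_ack=0
After event 1: A_seq=137 A_ack=7000 B_seq=7000 B_ack=137
After event 2: A_seq=276 A_ack=7000 B_seq=7000 B_ack=137
After event 3: A_seq=294 A_ack=7000 B_seq=7000 B_ack=137
After event 4: A_seq=294 A_ack=7000 B_seq=7000 B_ack=294
After event 5: A_seq=456 A_ack=7000 B_seq=7000 B_ack=456
After event 6: A_seq=499 A_ack=7000 B_seq=7000 B_ack=499
After event 7: A_seq=578 A_ack=7000 B_seq=7000 B_ack=578

Answer: 578 7000 7000 578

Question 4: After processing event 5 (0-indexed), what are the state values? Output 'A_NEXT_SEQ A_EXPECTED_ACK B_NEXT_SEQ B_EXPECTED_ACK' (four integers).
After event 0: A_seq=0 A_ack=7000 B_seq=7000 B_ack=0
After event 1: A_seq=137 A_ack=7000 B_seq=7000 B_ack=137
After event 2: A_seq=276 A_ack=7000 B_seq=7000 B_ack=137
After event 3: A_seq=294 A_ack=7000 B_seq=7000 B_ack=137
After event 4: A_seq=294 A_ack=7000 B_seq=7000 B_ack=294
After event 5: A_seq=456 A_ack=7000 B_seq=7000 B_ack=456

456 7000 7000 456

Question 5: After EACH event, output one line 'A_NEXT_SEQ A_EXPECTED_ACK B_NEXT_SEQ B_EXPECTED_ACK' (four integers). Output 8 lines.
0 7000 7000 0
137 7000 7000 137
276 7000 7000 137
294 7000 7000 137
294 7000 7000 294
456 7000 7000 456
499 7000 7000 499
578 7000 7000 578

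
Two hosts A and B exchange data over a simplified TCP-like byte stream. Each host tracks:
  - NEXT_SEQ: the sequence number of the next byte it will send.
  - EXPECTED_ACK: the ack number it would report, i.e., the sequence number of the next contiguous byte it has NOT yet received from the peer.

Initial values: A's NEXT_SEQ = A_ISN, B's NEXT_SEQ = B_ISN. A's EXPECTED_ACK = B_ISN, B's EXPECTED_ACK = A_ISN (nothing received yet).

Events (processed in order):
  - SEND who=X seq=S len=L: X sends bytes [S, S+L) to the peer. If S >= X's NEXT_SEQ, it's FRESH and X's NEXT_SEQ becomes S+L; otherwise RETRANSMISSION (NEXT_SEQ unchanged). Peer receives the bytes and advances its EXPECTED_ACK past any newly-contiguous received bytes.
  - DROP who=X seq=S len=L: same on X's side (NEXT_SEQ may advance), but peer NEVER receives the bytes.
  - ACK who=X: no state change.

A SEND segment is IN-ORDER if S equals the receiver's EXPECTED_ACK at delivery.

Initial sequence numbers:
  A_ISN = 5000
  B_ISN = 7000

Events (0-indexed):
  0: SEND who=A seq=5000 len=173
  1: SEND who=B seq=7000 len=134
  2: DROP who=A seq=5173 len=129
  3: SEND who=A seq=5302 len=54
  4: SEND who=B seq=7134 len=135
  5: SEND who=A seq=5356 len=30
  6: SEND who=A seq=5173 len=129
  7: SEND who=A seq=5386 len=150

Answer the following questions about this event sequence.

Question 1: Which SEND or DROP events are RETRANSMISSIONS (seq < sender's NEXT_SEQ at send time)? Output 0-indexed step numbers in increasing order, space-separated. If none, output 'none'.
Answer: 6

Derivation:
Step 0: SEND seq=5000 -> fresh
Step 1: SEND seq=7000 -> fresh
Step 2: DROP seq=5173 -> fresh
Step 3: SEND seq=5302 -> fresh
Step 4: SEND seq=7134 -> fresh
Step 5: SEND seq=5356 -> fresh
Step 6: SEND seq=5173 -> retransmit
Step 7: SEND seq=5386 -> fresh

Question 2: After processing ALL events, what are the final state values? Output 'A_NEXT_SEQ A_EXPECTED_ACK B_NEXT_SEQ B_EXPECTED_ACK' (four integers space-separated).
After event 0: A_seq=5173 A_ack=7000 B_seq=7000 B_ack=5173
After event 1: A_seq=5173 A_ack=7134 B_seq=7134 B_ack=5173
After event 2: A_seq=5302 A_ack=7134 B_seq=7134 B_ack=5173
After event 3: A_seq=5356 A_ack=7134 B_seq=7134 B_ack=5173
After event 4: A_seq=5356 A_ack=7269 B_seq=7269 B_ack=5173
After event 5: A_seq=5386 A_ack=7269 B_seq=7269 B_ack=5173
After event 6: A_seq=5386 A_ack=7269 B_seq=7269 B_ack=5386
After event 7: A_seq=5536 A_ack=7269 B_seq=7269 B_ack=5536

Answer: 5536 7269 7269 5536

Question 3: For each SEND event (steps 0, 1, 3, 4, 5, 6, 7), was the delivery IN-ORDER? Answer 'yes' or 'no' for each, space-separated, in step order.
Step 0: SEND seq=5000 -> in-order
Step 1: SEND seq=7000 -> in-order
Step 3: SEND seq=5302 -> out-of-order
Step 4: SEND seq=7134 -> in-order
Step 5: SEND seq=5356 -> out-of-order
Step 6: SEND seq=5173 -> in-order
Step 7: SEND seq=5386 -> in-order

Answer: yes yes no yes no yes yes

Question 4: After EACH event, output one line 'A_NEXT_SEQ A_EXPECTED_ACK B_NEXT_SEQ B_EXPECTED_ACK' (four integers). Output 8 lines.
5173 7000 7000 5173
5173 7134 7134 5173
5302 7134 7134 5173
5356 7134 7134 5173
5356 7269 7269 5173
5386 7269 7269 5173
5386 7269 7269 5386
5536 7269 7269 5536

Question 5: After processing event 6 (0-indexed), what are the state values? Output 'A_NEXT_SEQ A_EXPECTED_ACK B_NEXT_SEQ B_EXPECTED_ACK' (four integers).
After event 0: A_seq=5173 A_ack=7000 B_seq=7000 B_ack=5173
After event 1: A_seq=5173 A_ack=7134 B_seq=7134 B_ack=5173
After event 2: A_seq=5302 A_ack=7134 B_seq=7134 B_ack=5173
After event 3: A_seq=5356 A_ack=7134 B_seq=7134 B_ack=5173
After event 4: A_seq=5356 A_ack=7269 B_seq=7269 B_ack=5173
After event 5: A_seq=5386 A_ack=7269 B_seq=7269 B_ack=5173
After event 6: A_seq=5386 A_ack=7269 B_seq=7269 B_ack=5386

5386 7269 7269 5386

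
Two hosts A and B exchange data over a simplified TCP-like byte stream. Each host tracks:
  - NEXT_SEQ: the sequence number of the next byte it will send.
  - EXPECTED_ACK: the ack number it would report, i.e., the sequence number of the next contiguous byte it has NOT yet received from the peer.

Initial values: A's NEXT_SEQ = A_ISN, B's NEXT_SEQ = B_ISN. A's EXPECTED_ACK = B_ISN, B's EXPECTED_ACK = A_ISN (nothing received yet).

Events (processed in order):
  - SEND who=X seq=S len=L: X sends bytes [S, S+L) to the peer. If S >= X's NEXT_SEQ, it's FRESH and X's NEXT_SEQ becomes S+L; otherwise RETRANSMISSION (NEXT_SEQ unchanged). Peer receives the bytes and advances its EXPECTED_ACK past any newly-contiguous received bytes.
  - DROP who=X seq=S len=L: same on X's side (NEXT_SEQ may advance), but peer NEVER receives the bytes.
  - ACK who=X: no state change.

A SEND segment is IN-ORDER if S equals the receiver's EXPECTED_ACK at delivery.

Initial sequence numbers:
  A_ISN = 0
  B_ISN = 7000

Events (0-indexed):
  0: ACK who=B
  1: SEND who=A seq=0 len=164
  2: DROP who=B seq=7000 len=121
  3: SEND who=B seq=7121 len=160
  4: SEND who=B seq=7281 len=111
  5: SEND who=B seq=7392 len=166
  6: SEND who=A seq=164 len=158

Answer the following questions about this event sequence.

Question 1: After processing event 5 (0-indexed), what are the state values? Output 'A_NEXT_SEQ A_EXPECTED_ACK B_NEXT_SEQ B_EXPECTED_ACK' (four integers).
After event 0: A_seq=0 A_ack=7000 B_seq=7000 B_ack=0
After event 1: A_seq=164 A_ack=7000 B_seq=7000 B_ack=164
After event 2: A_seq=164 A_ack=7000 B_seq=7121 B_ack=164
After event 3: A_seq=164 A_ack=7000 B_seq=7281 B_ack=164
After event 4: A_seq=164 A_ack=7000 B_seq=7392 B_ack=164
After event 5: A_seq=164 A_ack=7000 B_seq=7558 B_ack=164

164 7000 7558 164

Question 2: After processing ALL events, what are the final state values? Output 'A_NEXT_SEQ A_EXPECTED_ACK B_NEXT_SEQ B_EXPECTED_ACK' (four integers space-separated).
Answer: 322 7000 7558 322

Derivation:
After event 0: A_seq=0 A_ack=7000 B_seq=7000 B_ack=0
After event 1: A_seq=164 A_ack=7000 B_seq=7000 B_ack=164
After event 2: A_seq=164 A_ack=7000 B_seq=7121 B_ack=164
After event 3: A_seq=164 A_ack=7000 B_seq=7281 B_ack=164
After event 4: A_seq=164 A_ack=7000 B_seq=7392 B_ack=164
After event 5: A_seq=164 A_ack=7000 B_seq=7558 B_ack=164
After event 6: A_seq=322 A_ack=7000 B_seq=7558 B_ack=322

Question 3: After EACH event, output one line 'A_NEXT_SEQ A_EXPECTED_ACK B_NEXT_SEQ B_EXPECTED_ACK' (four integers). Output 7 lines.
0 7000 7000 0
164 7000 7000 164
164 7000 7121 164
164 7000 7281 164
164 7000 7392 164
164 7000 7558 164
322 7000 7558 322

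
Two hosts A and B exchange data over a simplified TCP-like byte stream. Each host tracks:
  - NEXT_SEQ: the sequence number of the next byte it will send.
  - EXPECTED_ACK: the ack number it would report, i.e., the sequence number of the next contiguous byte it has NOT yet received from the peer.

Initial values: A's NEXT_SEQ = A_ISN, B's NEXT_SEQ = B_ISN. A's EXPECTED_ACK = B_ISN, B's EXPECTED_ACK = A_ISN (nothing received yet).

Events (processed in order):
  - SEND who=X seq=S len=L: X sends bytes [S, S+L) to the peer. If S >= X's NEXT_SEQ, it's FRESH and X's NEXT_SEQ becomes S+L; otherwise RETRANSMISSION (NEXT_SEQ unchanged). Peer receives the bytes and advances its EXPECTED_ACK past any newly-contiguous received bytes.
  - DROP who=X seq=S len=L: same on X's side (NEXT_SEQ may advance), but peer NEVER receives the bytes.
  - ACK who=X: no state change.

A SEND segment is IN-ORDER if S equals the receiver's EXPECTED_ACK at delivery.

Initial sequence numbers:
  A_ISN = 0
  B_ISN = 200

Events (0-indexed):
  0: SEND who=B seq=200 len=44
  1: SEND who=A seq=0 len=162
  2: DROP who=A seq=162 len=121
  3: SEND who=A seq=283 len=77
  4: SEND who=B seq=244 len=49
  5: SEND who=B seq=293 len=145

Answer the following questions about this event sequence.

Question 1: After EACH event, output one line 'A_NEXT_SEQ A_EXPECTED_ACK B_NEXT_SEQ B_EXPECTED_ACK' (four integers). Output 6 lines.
0 244 244 0
162 244 244 162
283 244 244 162
360 244 244 162
360 293 293 162
360 438 438 162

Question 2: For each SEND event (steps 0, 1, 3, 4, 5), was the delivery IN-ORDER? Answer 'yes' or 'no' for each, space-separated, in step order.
Answer: yes yes no yes yes

Derivation:
Step 0: SEND seq=200 -> in-order
Step 1: SEND seq=0 -> in-order
Step 3: SEND seq=283 -> out-of-order
Step 4: SEND seq=244 -> in-order
Step 5: SEND seq=293 -> in-order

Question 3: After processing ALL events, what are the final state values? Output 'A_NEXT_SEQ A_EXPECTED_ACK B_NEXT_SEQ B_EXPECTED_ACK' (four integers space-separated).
Answer: 360 438 438 162

Derivation:
After event 0: A_seq=0 A_ack=244 B_seq=244 B_ack=0
After event 1: A_seq=162 A_ack=244 B_seq=244 B_ack=162
After event 2: A_seq=283 A_ack=244 B_seq=244 B_ack=162
After event 3: A_seq=360 A_ack=244 B_seq=244 B_ack=162
After event 4: A_seq=360 A_ack=293 B_seq=293 B_ack=162
After event 5: A_seq=360 A_ack=438 B_seq=438 B_ack=162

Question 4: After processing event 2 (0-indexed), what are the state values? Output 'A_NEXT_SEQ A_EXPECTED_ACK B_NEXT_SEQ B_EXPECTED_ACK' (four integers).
After event 0: A_seq=0 A_ack=244 B_seq=244 B_ack=0
After event 1: A_seq=162 A_ack=244 B_seq=244 B_ack=162
After event 2: A_seq=283 A_ack=244 B_seq=244 B_ack=162

283 244 244 162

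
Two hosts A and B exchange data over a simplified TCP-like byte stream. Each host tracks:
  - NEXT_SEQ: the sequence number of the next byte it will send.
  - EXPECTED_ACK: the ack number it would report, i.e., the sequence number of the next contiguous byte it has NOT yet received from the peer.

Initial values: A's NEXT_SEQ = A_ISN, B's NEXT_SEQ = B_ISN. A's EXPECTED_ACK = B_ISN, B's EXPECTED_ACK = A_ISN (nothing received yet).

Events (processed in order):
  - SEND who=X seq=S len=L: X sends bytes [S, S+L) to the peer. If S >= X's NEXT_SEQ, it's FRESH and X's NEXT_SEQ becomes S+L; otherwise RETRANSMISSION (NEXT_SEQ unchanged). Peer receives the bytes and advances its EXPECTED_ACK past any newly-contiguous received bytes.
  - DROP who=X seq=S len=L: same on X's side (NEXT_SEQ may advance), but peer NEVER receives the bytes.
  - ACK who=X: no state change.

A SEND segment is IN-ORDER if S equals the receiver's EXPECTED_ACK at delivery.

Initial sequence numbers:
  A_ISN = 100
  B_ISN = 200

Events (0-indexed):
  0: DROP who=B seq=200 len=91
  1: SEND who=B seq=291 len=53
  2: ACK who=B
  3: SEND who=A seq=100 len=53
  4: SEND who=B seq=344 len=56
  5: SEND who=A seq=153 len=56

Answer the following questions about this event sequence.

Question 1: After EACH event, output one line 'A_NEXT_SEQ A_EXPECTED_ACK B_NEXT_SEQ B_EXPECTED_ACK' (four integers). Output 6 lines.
100 200 291 100
100 200 344 100
100 200 344 100
153 200 344 153
153 200 400 153
209 200 400 209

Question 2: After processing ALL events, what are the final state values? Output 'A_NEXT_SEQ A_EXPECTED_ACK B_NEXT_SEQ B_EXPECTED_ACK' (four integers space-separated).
Answer: 209 200 400 209

Derivation:
After event 0: A_seq=100 A_ack=200 B_seq=291 B_ack=100
After event 1: A_seq=100 A_ack=200 B_seq=344 B_ack=100
After event 2: A_seq=100 A_ack=200 B_seq=344 B_ack=100
After event 3: A_seq=153 A_ack=200 B_seq=344 B_ack=153
After event 4: A_seq=153 A_ack=200 B_seq=400 B_ack=153
After event 5: A_seq=209 A_ack=200 B_seq=400 B_ack=209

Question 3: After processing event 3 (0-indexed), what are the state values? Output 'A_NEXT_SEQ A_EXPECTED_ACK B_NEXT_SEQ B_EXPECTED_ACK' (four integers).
After event 0: A_seq=100 A_ack=200 B_seq=291 B_ack=100
After event 1: A_seq=100 A_ack=200 B_seq=344 B_ack=100
After event 2: A_seq=100 A_ack=200 B_seq=344 B_ack=100
After event 3: A_seq=153 A_ack=200 B_seq=344 B_ack=153

153 200 344 153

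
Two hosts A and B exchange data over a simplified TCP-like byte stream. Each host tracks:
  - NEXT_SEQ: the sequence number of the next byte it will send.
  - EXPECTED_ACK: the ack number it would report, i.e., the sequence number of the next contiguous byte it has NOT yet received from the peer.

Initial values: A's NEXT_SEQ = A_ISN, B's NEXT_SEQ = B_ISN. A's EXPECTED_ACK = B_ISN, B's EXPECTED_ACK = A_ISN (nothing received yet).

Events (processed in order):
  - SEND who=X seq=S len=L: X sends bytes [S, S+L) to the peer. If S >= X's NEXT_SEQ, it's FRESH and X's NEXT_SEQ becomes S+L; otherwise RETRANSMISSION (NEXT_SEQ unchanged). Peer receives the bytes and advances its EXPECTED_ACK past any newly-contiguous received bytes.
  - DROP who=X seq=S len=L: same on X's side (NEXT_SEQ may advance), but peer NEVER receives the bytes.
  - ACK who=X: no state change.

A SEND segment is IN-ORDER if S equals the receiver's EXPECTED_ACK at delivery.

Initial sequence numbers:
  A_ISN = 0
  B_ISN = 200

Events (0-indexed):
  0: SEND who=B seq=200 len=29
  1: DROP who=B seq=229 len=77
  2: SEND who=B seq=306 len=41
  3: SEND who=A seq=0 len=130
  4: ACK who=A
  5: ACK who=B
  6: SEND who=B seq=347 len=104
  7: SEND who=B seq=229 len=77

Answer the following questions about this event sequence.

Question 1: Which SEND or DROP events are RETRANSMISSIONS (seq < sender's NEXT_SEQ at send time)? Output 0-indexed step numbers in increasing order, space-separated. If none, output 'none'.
Answer: 7

Derivation:
Step 0: SEND seq=200 -> fresh
Step 1: DROP seq=229 -> fresh
Step 2: SEND seq=306 -> fresh
Step 3: SEND seq=0 -> fresh
Step 6: SEND seq=347 -> fresh
Step 7: SEND seq=229 -> retransmit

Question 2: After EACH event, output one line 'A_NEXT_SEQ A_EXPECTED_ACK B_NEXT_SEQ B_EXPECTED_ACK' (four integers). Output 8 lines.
0 229 229 0
0 229 306 0
0 229 347 0
130 229 347 130
130 229 347 130
130 229 347 130
130 229 451 130
130 451 451 130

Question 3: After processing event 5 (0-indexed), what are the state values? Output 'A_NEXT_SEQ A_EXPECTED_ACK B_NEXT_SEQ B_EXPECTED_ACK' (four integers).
After event 0: A_seq=0 A_ack=229 B_seq=229 B_ack=0
After event 1: A_seq=0 A_ack=229 B_seq=306 B_ack=0
After event 2: A_seq=0 A_ack=229 B_seq=347 B_ack=0
After event 3: A_seq=130 A_ack=229 B_seq=347 B_ack=130
After event 4: A_seq=130 A_ack=229 B_seq=347 B_ack=130
After event 5: A_seq=130 A_ack=229 B_seq=347 B_ack=130

130 229 347 130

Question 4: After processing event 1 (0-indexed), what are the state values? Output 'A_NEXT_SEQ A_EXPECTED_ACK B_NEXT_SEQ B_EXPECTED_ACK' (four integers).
After event 0: A_seq=0 A_ack=229 B_seq=229 B_ack=0
After event 1: A_seq=0 A_ack=229 B_seq=306 B_ack=0

0 229 306 0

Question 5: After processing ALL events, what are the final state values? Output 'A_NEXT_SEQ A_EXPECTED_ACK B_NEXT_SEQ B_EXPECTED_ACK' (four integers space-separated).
After event 0: A_seq=0 A_ack=229 B_seq=229 B_ack=0
After event 1: A_seq=0 A_ack=229 B_seq=306 B_ack=0
After event 2: A_seq=0 A_ack=229 B_seq=347 B_ack=0
After event 3: A_seq=130 A_ack=229 B_seq=347 B_ack=130
After event 4: A_seq=130 A_ack=229 B_seq=347 B_ack=130
After event 5: A_seq=130 A_ack=229 B_seq=347 B_ack=130
After event 6: A_seq=130 A_ack=229 B_seq=451 B_ack=130
After event 7: A_seq=130 A_ack=451 B_seq=451 B_ack=130

Answer: 130 451 451 130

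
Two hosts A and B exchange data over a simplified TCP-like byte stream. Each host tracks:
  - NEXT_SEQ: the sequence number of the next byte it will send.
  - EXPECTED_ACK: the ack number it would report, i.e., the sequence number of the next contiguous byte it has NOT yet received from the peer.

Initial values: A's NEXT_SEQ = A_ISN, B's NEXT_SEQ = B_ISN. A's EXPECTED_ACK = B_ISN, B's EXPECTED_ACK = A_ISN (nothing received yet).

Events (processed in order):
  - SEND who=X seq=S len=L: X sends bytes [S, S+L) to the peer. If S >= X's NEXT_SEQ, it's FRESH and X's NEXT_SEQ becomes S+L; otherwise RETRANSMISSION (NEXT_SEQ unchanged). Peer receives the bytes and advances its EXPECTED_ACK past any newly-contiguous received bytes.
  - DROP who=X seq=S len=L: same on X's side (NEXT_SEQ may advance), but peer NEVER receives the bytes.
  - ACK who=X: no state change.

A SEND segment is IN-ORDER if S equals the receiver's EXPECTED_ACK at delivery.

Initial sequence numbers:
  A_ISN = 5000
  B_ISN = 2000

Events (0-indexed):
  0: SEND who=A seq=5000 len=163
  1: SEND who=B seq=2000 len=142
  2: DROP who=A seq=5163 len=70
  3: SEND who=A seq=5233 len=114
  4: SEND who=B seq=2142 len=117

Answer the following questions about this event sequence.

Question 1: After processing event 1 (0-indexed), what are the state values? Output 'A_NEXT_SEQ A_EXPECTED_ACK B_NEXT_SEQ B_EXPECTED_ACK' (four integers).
After event 0: A_seq=5163 A_ack=2000 B_seq=2000 B_ack=5163
After event 1: A_seq=5163 A_ack=2142 B_seq=2142 B_ack=5163

5163 2142 2142 5163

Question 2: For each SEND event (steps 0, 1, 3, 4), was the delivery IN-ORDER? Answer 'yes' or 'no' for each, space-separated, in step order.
Answer: yes yes no yes

Derivation:
Step 0: SEND seq=5000 -> in-order
Step 1: SEND seq=2000 -> in-order
Step 3: SEND seq=5233 -> out-of-order
Step 4: SEND seq=2142 -> in-order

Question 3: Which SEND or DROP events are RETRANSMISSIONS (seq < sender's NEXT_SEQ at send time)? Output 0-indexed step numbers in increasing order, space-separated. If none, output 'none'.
Answer: none

Derivation:
Step 0: SEND seq=5000 -> fresh
Step 1: SEND seq=2000 -> fresh
Step 2: DROP seq=5163 -> fresh
Step 3: SEND seq=5233 -> fresh
Step 4: SEND seq=2142 -> fresh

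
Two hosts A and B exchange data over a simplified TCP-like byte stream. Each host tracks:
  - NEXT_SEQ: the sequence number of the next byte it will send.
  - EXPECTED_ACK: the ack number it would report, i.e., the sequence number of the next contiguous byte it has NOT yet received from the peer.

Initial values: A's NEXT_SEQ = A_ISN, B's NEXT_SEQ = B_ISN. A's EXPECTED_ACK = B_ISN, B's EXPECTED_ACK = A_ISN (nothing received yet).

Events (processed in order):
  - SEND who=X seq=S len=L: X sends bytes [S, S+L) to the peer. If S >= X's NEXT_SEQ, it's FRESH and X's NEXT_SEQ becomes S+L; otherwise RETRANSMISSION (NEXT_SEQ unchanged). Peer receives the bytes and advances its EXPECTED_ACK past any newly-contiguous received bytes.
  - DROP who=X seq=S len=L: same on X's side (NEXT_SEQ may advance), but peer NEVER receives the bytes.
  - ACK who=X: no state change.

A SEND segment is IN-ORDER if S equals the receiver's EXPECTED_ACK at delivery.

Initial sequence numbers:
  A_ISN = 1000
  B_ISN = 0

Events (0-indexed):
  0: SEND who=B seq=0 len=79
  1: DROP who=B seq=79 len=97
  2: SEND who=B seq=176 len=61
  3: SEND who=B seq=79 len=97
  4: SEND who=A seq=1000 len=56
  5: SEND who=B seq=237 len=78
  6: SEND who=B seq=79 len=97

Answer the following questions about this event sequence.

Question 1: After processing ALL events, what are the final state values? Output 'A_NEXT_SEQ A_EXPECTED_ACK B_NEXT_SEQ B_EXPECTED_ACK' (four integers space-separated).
After event 0: A_seq=1000 A_ack=79 B_seq=79 B_ack=1000
After event 1: A_seq=1000 A_ack=79 B_seq=176 B_ack=1000
After event 2: A_seq=1000 A_ack=79 B_seq=237 B_ack=1000
After event 3: A_seq=1000 A_ack=237 B_seq=237 B_ack=1000
After event 4: A_seq=1056 A_ack=237 B_seq=237 B_ack=1056
After event 5: A_seq=1056 A_ack=315 B_seq=315 B_ack=1056
After event 6: A_seq=1056 A_ack=315 B_seq=315 B_ack=1056

Answer: 1056 315 315 1056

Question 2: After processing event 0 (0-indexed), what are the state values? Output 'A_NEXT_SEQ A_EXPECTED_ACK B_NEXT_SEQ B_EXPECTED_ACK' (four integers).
After event 0: A_seq=1000 A_ack=79 B_seq=79 B_ack=1000

1000 79 79 1000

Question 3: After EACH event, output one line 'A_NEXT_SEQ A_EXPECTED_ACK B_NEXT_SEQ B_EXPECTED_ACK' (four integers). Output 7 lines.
1000 79 79 1000
1000 79 176 1000
1000 79 237 1000
1000 237 237 1000
1056 237 237 1056
1056 315 315 1056
1056 315 315 1056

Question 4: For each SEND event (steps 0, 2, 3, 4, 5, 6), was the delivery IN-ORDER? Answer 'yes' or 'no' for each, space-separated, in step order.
Answer: yes no yes yes yes no

Derivation:
Step 0: SEND seq=0 -> in-order
Step 2: SEND seq=176 -> out-of-order
Step 3: SEND seq=79 -> in-order
Step 4: SEND seq=1000 -> in-order
Step 5: SEND seq=237 -> in-order
Step 6: SEND seq=79 -> out-of-order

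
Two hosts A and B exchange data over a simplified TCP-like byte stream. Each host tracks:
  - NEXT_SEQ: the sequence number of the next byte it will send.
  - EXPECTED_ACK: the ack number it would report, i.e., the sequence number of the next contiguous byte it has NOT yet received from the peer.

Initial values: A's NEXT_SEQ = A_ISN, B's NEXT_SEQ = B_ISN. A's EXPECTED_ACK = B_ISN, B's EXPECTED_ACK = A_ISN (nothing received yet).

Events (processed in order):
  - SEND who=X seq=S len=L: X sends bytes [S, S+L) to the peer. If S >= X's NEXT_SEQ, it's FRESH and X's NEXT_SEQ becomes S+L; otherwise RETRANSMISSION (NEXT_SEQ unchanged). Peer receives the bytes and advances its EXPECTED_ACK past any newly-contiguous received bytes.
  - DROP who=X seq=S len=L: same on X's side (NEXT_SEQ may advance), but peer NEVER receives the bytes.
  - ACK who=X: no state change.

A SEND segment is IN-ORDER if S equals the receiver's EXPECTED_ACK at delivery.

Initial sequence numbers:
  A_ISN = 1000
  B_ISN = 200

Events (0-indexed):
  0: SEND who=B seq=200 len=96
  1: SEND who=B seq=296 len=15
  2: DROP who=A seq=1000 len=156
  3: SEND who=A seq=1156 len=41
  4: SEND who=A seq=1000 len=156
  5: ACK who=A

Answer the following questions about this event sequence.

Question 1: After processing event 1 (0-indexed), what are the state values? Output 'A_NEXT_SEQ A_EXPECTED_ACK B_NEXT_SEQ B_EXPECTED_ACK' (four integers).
After event 0: A_seq=1000 A_ack=296 B_seq=296 B_ack=1000
After event 1: A_seq=1000 A_ack=311 B_seq=311 B_ack=1000

1000 311 311 1000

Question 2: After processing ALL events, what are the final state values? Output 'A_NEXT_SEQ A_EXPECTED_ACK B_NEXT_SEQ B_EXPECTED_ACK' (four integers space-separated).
Answer: 1197 311 311 1197

Derivation:
After event 0: A_seq=1000 A_ack=296 B_seq=296 B_ack=1000
After event 1: A_seq=1000 A_ack=311 B_seq=311 B_ack=1000
After event 2: A_seq=1156 A_ack=311 B_seq=311 B_ack=1000
After event 3: A_seq=1197 A_ack=311 B_seq=311 B_ack=1000
After event 4: A_seq=1197 A_ack=311 B_seq=311 B_ack=1197
After event 5: A_seq=1197 A_ack=311 B_seq=311 B_ack=1197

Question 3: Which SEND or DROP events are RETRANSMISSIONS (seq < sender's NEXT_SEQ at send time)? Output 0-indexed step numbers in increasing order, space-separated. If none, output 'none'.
Step 0: SEND seq=200 -> fresh
Step 1: SEND seq=296 -> fresh
Step 2: DROP seq=1000 -> fresh
Step 3: SEND seq=1156 -> fresh
Step 4: SEND seq=1000 -> retransmit

Answer: 4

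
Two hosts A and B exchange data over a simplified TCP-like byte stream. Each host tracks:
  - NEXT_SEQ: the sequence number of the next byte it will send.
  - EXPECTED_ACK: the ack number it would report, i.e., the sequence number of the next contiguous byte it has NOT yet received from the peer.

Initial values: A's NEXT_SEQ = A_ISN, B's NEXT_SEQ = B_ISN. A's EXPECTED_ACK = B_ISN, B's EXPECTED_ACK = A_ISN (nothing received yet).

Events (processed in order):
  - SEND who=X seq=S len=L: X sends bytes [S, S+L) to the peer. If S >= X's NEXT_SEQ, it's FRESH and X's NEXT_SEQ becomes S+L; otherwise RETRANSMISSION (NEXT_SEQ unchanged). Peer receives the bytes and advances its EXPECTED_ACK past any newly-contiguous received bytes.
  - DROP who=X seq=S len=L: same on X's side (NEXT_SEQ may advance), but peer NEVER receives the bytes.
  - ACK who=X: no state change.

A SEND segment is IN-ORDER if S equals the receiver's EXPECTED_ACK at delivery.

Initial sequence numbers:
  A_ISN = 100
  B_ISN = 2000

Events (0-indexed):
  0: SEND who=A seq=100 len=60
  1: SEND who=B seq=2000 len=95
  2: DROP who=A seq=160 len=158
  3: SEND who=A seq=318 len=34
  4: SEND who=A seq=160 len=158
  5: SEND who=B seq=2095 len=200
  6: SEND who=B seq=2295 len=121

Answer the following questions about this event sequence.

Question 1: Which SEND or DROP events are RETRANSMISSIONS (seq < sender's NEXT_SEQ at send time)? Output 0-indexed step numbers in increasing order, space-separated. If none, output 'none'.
Answer: 4

Derivation:
Step 0: SEND seq=100 -> fresh
Step 1: SEND seq=2000 -> fresh
Step 2: DROP seq=160 -> fresh
Step 3: SEND seq=318 -> fresh
Step 4: SEND seq=160 -> retransmit
Step 5: SEND seq=2095 -> fresh
Step 6: SEND seq=2295 -> fresh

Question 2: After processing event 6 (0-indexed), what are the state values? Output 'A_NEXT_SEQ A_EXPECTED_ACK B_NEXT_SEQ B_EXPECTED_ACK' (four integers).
After event 0: A_seq=160 A_ack=2000 B_seq=2000 B_ack=160
After event 1: A_seq=160 A_ack=2095 B_seq=2095 B_ack=160
After event 2: A_seq=318 A_ack=2095 B_seq=2095 B_ack=160
After event 3: A_seq=352 A_ack=2095 B_seq=2095 B_ack=160
After event 4: A_seq=352 A_ack=2095 B_seq=2095 B_ack=352
After event 5: A_seq=352 A_ack=2295 B_seq=2295 B_ack=352
After event 6: A_seq=352 A_ack=2416 B_seq=2416 B_ack=352

352 2416 2416 352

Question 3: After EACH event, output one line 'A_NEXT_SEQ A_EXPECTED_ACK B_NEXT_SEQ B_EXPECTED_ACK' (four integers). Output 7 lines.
160 2000 2000 160
160 2095 2095 160
318 2095 2095 160
352 2095 2095 160
352 2095 2095 352
352 2295 2295 352
352 2416 2416 352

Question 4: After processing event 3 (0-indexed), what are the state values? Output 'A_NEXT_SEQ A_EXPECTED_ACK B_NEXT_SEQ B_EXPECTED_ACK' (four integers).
After event 0: A_seq=160 A_ack=2000 B_seq=2000 B_ack=160
After event 1: A_seq=160 A_ack=2095 B_seq=2095 B_ack=160
After event 2: A_seq=318 A_ack=2095 B_seq=2095 B_ack=160
After event 3: A_seq=352 A_ack=2095 B_seq=2095 B_ack=160

352 2095 2095 160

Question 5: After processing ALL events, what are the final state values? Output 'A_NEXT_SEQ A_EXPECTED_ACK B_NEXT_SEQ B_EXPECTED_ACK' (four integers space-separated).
After event 0: A_seq=160 A_ack=2000 B_seq=2000 B_ack=160
After event 1: A_seq=160 A_ack=2095 B_seq=2095 B_ack=160
After event 2: A_seq=318 A_ack=2095 B_seq=2095 B_ack=160
After event 3: A_seq=352 A_ack=2095 B_seq=2095 B_ack=160
After event 4: A_seq=352 A_ack=2095 B_seq=2095 B_ack=352
After event 5: A_seq=352 A_ack=2295 B_seq=2295 B_ack=352
After event 6: A_seq=352 A_ack=2416 B_seq=2416 B_ack=352

Answer: 352 2416 2416 352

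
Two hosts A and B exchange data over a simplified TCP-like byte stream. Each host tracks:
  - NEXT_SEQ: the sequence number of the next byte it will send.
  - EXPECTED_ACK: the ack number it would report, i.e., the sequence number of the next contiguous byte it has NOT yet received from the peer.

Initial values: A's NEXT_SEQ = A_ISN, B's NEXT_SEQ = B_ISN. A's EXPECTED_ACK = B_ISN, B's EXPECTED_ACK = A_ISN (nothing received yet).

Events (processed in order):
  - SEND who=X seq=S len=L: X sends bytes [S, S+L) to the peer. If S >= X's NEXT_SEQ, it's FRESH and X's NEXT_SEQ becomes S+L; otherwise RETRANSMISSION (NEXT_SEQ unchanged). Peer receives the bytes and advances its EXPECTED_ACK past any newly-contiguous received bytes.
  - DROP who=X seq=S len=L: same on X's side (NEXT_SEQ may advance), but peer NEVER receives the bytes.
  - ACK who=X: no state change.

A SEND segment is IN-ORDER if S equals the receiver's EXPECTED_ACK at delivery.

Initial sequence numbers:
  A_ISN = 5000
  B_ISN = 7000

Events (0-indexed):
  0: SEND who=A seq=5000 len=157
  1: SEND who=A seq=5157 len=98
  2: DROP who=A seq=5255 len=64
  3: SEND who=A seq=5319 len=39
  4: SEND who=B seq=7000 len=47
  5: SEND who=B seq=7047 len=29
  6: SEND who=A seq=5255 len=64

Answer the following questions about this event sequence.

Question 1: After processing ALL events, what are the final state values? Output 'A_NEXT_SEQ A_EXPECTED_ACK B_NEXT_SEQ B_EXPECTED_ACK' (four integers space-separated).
After event 0: A_seq=5157 A_ack=7000 B_seq=7000 B_ack=5157
After event 1: A_seq=5255 A_ack=7000 B_seq=7000 B_ack=5255
After event 2: A_seq=5319 A_ack=7000 B_seq=7000 B_ack=5255
After event 3: A_seq=5358 A_ack=7000 B_seq=7000 B_ack=5255
After event 4: A_seq=5358 A_ack=7047 B_seq=7047 B_ack=5255
After event 5: A_seq=5358 A_ack=7076 B_seq=7076 B_ack=5255
After event 6: A_seq=5358 A_ack=7076 B_seq=7076 B_ack=5358

Answer: 5358 7076 7076 5358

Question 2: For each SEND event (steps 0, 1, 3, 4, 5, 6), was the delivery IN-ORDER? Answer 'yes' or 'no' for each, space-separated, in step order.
Answer: yes yes no yes yes yes

Derivation:
Step 0: SEND seq=5000 -> in-order
Step 1: SEND seq=5157 -> in-order
Step 3: SEND seq=5319 -> out-of-order
Step 4: SEND seq=7000 -> in-order
Step 5: SEND seq=7047 -> in-order
Step 6: SEND seq=5255 -> in-order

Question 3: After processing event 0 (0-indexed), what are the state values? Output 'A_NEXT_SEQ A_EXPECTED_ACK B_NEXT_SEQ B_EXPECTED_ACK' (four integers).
After event 0: A_seq=5157 A_ack=7000 B_seq=7000 B_ack=5157

5157 7000 7000 5157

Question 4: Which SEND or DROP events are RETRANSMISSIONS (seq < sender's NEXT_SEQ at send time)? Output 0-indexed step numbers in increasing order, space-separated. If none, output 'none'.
Step 0: SEND seq=5000 -> fresh
Step 1: SEND seq=5157 -> fresh
Step 2: DROP seq=5255 -> fresh
Step 3: SEND seq=5319 -> fresh
Step 4: SEND seq=7000 -> fresh
Step 5: SEND seq=7047 -> fresh
Step 6: SEND seq=5255 -> retransmit

Answer: 6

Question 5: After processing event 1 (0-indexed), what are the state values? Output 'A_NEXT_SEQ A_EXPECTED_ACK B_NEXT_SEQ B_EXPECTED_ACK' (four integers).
After event 0: A_seq=5157 A_ack=7000 B_seq=7000 B_ack=5157
After event 1: A_seq=5255 A_ack=7000 B_seq=7000 B_ack=5255

5255 7000 7000 5255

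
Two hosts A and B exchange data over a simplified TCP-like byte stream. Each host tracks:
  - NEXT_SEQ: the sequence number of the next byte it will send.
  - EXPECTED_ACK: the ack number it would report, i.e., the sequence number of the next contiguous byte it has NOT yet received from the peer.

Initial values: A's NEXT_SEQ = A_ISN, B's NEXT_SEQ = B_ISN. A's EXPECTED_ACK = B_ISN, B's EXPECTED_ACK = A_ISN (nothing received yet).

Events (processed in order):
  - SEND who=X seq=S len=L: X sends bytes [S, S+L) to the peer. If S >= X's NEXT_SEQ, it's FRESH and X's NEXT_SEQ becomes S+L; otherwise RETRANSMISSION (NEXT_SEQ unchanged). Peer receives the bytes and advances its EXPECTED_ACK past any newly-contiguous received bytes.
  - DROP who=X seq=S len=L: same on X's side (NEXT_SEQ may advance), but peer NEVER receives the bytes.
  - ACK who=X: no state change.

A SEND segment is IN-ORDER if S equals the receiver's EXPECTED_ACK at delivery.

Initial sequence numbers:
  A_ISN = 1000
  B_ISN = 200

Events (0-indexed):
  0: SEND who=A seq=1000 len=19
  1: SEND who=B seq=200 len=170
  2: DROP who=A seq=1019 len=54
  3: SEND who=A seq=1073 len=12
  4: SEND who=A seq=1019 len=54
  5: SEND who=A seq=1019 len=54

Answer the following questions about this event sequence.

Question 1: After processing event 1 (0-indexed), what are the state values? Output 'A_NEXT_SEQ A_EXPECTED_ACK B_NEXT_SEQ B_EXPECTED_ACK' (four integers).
After event 0: A_seq=1019 A_ack=200 B_seq=200 B_ack=1019
After event 1: A_seq=1019 A_ack=370 B_seq=370 B_ack=1019

1019 370 370 1019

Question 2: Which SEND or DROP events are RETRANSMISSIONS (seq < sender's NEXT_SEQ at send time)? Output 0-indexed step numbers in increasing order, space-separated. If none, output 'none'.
Answer: 4 5

Derivation:
Step 0: SEND seq=1000 -> fresh
Step 1: SEND seq=200 -> fresh
Step 2: DROP seq=1019 -> fresh
Step 3: SEND seq=1073 -> fresh
Step 4: SEND seq=1019 -> retransmit
Step 5: SEND seq=1019 -> retransmit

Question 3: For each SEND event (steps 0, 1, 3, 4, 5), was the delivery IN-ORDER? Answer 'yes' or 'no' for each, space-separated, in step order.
Step 0: SEND seq=1000 -> in-order
Step 1: SEND seq=200 -> in-order
Step 3: SEND seq=1073 -> out-of-order
Step 4: SEND seq=1019 -> in-order
Step 5: SEND seq=1019 -> out-of-order

Answer: yes yes no yes no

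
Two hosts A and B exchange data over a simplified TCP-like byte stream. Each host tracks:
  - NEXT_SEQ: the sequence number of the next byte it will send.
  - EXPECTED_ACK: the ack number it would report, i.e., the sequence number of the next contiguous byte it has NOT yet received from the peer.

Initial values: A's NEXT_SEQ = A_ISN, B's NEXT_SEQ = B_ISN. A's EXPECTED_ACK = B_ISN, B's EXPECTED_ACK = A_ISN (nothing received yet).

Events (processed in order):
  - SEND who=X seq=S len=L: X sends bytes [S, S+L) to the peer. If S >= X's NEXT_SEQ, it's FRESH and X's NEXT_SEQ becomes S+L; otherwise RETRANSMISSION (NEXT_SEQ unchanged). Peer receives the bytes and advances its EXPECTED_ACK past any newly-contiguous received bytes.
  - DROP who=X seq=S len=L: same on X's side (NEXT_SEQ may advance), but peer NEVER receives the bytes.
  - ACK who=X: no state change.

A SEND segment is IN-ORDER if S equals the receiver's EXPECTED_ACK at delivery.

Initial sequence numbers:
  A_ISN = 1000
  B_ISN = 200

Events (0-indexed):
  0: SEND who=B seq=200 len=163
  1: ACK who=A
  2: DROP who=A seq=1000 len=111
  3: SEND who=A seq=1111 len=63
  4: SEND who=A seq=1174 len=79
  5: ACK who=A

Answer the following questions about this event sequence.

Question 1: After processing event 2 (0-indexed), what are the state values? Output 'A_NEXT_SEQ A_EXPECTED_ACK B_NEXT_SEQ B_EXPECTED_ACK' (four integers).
After event 0: A_seq=1000 A_ack=363 B_seq=363 B_ack=1000
After event 1: A_seq=1000 A_ack=363 B_seq=363 B_ack=1000
After event 2: A_seq=1111 A_ack=363 B_seq=363 B_ack=1000

1111 363 363 1000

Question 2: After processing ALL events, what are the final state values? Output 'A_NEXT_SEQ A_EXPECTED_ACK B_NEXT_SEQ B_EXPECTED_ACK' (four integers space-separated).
After event 0: A_seq=1000 A_ack=363 B_seq=363 B_ack=1000
After event 1: A_seq=1000 A_ack=363 B_seq=363 B_ack=1000
After event 2: A_seq=1111 A_ack=363 B_seq=363 B_ack=1000
After event 3: A_seq=1174 A_ack=363 B_seq=363 B_ack=1000
After event 4: A_seq=1253 A_ack=363 B_seq=363 B_ack=1000
After event 5: A_seq=1253 A_ack=363 B_seq=363 B_ack=1000

Answer: 1253 363 363 1000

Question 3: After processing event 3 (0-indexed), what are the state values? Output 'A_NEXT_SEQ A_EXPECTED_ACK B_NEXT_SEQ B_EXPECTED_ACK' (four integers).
After event 0: A_seq=1000 A_ack=363 B_seq=363 B_ack=1000
After event 1: A_seq=1000 A_ack=363 B_seq=363 B_ack=1000
After event 2: A_seq=1111 A_ack=363 B_seq=363 B_ack=1000
After event 3: A_seq=1174 A_ack=363 B_seq=363 B_ack=1000

1174 363 363 1000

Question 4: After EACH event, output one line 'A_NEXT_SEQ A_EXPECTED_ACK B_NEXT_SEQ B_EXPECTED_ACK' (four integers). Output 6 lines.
1000 363 363 1000
1000 363 363 1000
1111 363 363 1000
1174 363 363 1000
1253 363 363 1000
1253 363 363 1000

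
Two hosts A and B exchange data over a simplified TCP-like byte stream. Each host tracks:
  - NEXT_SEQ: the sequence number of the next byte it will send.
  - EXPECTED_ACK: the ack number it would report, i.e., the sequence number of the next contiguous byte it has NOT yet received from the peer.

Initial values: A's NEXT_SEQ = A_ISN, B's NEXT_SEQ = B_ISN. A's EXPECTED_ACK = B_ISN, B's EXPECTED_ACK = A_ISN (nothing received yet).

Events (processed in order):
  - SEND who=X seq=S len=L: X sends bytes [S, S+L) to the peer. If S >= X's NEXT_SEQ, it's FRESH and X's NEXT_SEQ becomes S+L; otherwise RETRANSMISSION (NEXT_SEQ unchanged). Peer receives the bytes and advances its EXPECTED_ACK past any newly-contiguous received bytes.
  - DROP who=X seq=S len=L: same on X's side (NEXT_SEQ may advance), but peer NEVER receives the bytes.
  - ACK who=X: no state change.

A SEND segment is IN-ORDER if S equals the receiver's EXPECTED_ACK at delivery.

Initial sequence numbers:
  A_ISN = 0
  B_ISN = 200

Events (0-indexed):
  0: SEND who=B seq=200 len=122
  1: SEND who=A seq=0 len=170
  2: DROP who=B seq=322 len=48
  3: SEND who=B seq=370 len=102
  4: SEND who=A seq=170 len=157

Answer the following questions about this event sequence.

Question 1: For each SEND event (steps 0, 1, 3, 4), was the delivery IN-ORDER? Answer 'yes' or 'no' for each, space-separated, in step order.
Step 0: SEND seq=200 -> in-order
Step 1: SEND seq=0 -> in-order
Step 3: SEND seq=370 -> out-of-order
Step 4: SEND seq=170 -> in-order

Answer: yes yes no yes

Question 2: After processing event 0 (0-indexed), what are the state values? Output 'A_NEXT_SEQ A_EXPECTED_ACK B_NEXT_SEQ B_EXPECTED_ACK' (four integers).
After event 0: A_seq=0 A_ack=322 B_seq=322 B_ack=0

0 322 322 0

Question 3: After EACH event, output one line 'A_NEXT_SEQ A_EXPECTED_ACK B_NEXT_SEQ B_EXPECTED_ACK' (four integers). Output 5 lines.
0 322 322 0
170 322 322 170
170 322 370 170
170 322 472 170
327 322 472 327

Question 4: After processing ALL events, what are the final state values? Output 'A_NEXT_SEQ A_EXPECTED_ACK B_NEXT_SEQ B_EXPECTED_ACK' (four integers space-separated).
Answer: 327 322 472 327

Derivation:
After event 0: A_seq=0 A_ack=322 B_seq=322 B_ack=0
After event 1: A_seq=170 A_ack=322 B_seq=322 B_ack=170
After event 2: A_seq=170 A_ack=322 B_seq=370 B_ack=170
After event 3: A_seq=170 A_ack=322 B_seq=472 B_ack=170
After event 4: A_seq=327 A_ack=322 B_seq=472 B_ack=327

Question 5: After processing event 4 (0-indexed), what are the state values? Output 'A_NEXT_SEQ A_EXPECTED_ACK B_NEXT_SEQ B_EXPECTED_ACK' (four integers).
After event 0: A_seq=0 A_ack=322 B_seq=322 B_ack=0
After event 1: A_seq=170 A_ack=322 B_seq=322 B_ack=170
After event 2: A_seq=170 A_ack=322 B_seq=370 B_ack=170
After event 3: A_seq=170 A_ack=322 B_seq=472 B_ack=170
After event 4: A_seq=327 A_ack=322 B_seq=472 B_ack=327

327 322 472 327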